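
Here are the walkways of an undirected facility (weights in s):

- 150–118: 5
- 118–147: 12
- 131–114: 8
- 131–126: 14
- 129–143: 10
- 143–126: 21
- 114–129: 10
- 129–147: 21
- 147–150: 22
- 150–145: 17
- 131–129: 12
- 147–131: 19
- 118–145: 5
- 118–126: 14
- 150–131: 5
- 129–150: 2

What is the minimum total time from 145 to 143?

22 s

Shortest distances from 145:
145: 0
118: 5  (via 145)
150: 10  (via 118)
129: 12  (via 150)
131: 15  (via 150)
147: 17  (via 118)
126: 19  (via 118)
114: 22  (via 129)
143: 22  (via 129)
Shortest route: 145–118–150–129–143 = 22 s.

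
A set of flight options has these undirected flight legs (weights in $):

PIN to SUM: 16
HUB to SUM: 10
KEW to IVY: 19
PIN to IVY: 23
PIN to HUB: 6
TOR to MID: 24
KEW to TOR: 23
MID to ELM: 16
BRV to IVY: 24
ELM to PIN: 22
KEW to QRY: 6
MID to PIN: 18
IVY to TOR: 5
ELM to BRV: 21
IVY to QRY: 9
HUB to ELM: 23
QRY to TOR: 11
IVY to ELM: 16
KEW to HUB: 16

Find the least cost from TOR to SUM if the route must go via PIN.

$44

Shortest TOR→PIN: TOR–IVY–PIN = 28
Shortest PIN→SUM: PIN–SUM = 16
Total via PIN: 28 + 16 = $44.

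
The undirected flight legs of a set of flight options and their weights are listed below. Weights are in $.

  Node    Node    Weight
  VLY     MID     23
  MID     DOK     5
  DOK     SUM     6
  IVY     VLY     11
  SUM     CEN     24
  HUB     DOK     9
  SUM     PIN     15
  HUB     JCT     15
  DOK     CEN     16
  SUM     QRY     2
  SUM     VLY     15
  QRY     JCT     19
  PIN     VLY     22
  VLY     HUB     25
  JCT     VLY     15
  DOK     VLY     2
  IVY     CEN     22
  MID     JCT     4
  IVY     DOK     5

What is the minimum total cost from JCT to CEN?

$25

Candidate routes:
JCT - VLY - DOK - CEN: 15+2+16 = 33
JCT - MID - DOK - IVY - CEN: 4+5+5+22 = 36
JCT - MID - DOK - SUM - CEN: 4+5+6+24 = 39
JCT - MID - DOK - CEN: 4+5+16 = 25
Cheapest is JCT - MID - DOK - CEN at $25.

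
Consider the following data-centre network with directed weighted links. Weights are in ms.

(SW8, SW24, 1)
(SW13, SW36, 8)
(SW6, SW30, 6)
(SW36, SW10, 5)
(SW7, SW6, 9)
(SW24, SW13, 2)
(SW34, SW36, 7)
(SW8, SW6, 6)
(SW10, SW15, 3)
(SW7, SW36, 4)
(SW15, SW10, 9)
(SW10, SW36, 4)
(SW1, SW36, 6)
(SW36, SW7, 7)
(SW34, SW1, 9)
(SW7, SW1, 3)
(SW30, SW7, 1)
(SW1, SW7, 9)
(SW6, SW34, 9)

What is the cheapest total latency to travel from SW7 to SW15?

12 ms

Running Dijkstra from SW7:
SW7: 0
SW1: 3  (via SW7)
SW36: 4  (via SW7)
SW6: 9  (via SW7)
SW10: 9  (via SW36)
SW15: 12  (via SW10)
Shortest route: SW7 → SW36 → SW10 → SW15 = 12 ms.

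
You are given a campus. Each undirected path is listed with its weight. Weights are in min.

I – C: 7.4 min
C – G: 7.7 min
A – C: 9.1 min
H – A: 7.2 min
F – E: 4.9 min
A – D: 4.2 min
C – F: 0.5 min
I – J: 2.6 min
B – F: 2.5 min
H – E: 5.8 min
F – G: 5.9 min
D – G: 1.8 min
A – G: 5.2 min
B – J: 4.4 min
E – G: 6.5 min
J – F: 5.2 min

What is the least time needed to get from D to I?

15.5 min

Settle nodes by increasing distance from D:
D: 0
G: 1.8  (via D)
A: 4.2  (via D)
F: 7.7  (via G)
C: 8.2  (via F)
E: 8.3  (via G)
B: 10.2  (via F)
H: 11.4  (via A)
J: 12.9  (via F)
I: 15.5  (via J)
Shortest route: D–G–F–J–I = 15.5 min.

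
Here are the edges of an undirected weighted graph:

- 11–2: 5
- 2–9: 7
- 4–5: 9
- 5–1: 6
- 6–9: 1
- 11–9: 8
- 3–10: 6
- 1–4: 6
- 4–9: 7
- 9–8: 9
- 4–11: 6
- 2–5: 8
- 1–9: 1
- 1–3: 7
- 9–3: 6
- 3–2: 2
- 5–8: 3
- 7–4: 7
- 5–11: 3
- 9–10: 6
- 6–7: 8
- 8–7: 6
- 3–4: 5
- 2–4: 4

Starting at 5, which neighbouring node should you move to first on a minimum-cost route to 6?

Enumerating some paths:
5 → 11 → 9 → 6: 3+8+1 = 12
5 → 8 → 9 → 6: 3+9+1 = 13
5 → 11 → 2 → 9 → 6: 3+5+7+1 = 16
5 → 1 → 9 → 6: 6+1+1 = 8
The minimum is 8 via 5 → 1 → 9 → 6.
So from 5 the first move is to 1.

1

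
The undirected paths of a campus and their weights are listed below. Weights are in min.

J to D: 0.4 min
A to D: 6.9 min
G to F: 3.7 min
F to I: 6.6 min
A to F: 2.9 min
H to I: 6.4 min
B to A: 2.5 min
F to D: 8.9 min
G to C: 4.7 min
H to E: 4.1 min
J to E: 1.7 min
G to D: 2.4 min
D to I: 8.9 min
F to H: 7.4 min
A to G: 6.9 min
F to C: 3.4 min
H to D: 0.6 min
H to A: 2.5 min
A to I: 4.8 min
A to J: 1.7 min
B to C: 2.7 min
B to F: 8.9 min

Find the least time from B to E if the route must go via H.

7.7 min

Shortest B→H: B–A–H = 5
Shortest H→E: H–D–J–E = 2.7
Total via H: 5 + 2.7 = 7.7 min.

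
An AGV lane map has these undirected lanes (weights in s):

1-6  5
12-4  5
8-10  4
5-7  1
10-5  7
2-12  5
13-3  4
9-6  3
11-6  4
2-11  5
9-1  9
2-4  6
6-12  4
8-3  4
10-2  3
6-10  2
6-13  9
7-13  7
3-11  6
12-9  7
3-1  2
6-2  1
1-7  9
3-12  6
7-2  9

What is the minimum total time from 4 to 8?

Running Dijkstra from 4:
4: 0
12: 5  (via 4)
2: 6  (via 4)
6: 7  (via 2)
10: 9  (via 2)
9: 10  (via 6)
3: 11  (via 12)
11: 11  (via 2)
1: 12  (via 6)
8: 13  (via 10)
Shortest route: 4–2–10–8 = 13 s.

13 s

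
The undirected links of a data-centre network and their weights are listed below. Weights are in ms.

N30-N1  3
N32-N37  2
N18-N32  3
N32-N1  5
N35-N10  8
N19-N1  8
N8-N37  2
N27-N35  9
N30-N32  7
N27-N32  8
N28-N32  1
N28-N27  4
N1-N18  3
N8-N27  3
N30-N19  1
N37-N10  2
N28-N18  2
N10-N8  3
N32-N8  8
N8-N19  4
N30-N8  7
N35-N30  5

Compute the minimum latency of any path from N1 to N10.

Candidate routes:
N1 → N32 → N37 → N10: 5+2+2 = 9
N1 → N18 → N32 → N37 → N10: 3+3+2+2 = 10
N1 → N18 → N28 → N32 → N37 → N10: 3+2+1+2+2 = 10
Cheapest is N1 → N32 → N37 → N10 at 9 ms.

9 ms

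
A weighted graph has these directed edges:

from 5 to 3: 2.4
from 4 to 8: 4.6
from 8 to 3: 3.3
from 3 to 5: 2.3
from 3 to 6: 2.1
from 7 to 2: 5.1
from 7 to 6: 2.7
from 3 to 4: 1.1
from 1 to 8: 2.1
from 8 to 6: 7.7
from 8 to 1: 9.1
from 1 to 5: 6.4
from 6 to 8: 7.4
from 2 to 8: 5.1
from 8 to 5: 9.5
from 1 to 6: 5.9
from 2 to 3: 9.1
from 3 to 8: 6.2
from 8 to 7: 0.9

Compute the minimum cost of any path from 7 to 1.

19.2

Compare a few routes:
7 - 6 - 8 - 1: 2.7+7.4+9.1 = 19.2
7 - 2 - 8 - 1: 5.1+5.1+9.1 = 19.3
Cheapest is 7 - 6 - 8 - 1 at 19.2.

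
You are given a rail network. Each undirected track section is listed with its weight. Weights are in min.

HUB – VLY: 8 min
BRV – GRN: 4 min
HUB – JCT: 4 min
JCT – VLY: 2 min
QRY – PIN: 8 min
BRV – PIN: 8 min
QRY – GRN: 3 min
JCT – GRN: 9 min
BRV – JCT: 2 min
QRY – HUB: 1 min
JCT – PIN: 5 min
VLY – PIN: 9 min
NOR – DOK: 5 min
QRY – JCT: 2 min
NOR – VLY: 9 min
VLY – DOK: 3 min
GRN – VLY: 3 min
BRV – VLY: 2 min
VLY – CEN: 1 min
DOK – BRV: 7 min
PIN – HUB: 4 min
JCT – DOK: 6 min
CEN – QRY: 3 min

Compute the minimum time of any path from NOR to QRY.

Enumerating some paths:
NOR - DOK - VLY - CEN - QRY: 5+3+1+3 = 12
NOR - DOK - JCT - QRY: 5+6+2 = 13
The minimum is 12 min via NOR - DOK - VLY - CEN - QRY.

12 min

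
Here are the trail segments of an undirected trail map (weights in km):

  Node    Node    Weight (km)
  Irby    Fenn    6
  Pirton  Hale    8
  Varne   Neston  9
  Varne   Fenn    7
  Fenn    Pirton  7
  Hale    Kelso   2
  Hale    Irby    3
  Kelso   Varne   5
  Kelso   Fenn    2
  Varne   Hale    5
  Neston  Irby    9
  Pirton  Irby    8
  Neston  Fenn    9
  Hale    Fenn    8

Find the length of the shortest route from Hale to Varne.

Settle nodes by increasing distance from Hale:
Hale: 0
Kelso: 2  (via Hale)
Irby: 3  (via Hale)
Fenn: 4  (via Kelso)
Varne: 5  (via Hale)
Shortest route: Hale → Varne = 5 km.

5 km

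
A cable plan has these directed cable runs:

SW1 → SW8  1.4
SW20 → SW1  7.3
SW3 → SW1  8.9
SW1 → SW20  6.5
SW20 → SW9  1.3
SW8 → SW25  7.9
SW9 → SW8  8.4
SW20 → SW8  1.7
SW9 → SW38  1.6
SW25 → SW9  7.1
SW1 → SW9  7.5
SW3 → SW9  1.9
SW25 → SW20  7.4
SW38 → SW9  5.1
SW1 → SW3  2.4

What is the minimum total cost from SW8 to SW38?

16.6

Compare a few routes:
SW8 - SW25 - SW9 - SW38: 7.9+7.1+1.6 = 16.6
SW8 - SW25 - SW20 - SW1 - SW9 - SW38: 7.9+7.4+7.3+7.5+1.6 = 31.7
SW8 - SW25 - SW20 - SW9 - SW38: 7.9+7.4+1.3+1.6 = 18.2
SW8 - SW25 - SW20 - SW1 - SW3 - SW9 - SW38: 7.9+7.4+7.3+2.4+1.9+1.6 = 28.5
The minimum is 16.6 via SW8 - SW25 - SW9 - SW38.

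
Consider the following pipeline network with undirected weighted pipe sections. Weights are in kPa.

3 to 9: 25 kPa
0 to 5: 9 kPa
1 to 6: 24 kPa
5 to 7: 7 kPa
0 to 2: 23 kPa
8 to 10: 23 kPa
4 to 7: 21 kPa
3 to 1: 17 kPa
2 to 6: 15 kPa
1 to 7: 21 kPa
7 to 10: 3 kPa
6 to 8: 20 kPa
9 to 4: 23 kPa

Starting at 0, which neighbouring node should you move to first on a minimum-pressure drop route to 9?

Enumerating some paths:
0–2–6–1–7–4–9: 23+15+24+21+21+23 = 127
0–2–6–1–3–9: 23+15+24+17+25 = 104
0–5–7–4–9: 9+7+21+23 = 60
0–5–7–1–3–9: 9+7+21+17+25 = 79
The minimum is 60 kPa via 0–5–7–4–9.
So from 0 the first move is to 5.

5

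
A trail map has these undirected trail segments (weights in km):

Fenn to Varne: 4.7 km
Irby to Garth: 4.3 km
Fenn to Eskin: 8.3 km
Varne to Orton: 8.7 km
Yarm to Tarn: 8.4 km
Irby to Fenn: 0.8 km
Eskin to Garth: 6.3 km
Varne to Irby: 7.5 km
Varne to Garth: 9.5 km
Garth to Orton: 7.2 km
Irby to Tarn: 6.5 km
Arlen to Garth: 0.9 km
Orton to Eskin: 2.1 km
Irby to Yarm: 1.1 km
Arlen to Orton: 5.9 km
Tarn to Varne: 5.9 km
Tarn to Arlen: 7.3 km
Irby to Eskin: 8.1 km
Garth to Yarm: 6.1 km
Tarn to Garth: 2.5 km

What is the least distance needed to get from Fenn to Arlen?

Enumerating some paths:
Fenn - Irby - Garth - Arlen: 0.8+4.3+0.9 = 6
Fenn - Irby - Tarn - Garth - Arlen: 0.8+6.5+2.5+0.9 = 10.7
Fenn - Irby - Yarm - Garth - Arlen: 0.8+1.1+6.1+0.9 = 8.9
The minimum is 6 km via Fenn - Irby - Garth - Arlen.

6 km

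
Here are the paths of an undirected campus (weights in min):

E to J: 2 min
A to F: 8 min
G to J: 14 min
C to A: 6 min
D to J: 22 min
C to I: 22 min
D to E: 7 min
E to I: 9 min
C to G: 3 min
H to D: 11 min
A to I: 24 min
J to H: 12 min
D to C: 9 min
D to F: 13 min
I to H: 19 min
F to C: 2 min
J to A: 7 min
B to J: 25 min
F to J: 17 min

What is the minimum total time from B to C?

Compare a few routes:
B → J → A → F → C: 25+7+8+2 = 42
B → J → G → C: 25+14+3 = 42
B → J → A → C: 25+7+6 = 38
B → J → E → D → C: 25+2+7+9 = 43
The minimum is 38 min via B → J → A → C.

38 min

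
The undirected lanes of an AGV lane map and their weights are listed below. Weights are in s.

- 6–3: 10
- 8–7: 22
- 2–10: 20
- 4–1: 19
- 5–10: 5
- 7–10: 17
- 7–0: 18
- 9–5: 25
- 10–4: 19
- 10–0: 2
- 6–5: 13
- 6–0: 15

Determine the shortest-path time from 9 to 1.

68 s

Compare a few routes:
9–5–6–0–10–4–1: 25+13+15+2+19+19 = 93
9–5–10–4–1: 25+5+19+19 = 68
Cheapest is 9–5–10–4–1 at 68 s.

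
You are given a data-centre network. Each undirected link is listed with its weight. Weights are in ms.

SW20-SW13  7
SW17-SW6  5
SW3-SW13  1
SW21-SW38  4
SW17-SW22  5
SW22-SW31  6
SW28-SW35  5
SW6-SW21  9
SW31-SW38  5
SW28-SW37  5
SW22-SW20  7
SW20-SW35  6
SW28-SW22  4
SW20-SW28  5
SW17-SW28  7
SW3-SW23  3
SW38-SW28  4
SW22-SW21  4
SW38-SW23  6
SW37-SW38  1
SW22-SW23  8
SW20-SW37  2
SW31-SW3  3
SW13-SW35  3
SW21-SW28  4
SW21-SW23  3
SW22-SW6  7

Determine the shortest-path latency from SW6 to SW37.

14 ms

Candidate routes:
SW6–SW22–SW21–SW38–SW37: 7+4+4+1 = 16
SW6–SW21–SW38–SW37: 9+4+1 = 14
SW6–SW22–SW28–SW37: 7+4+5 = 16
The minimum is 14 ms via SW6–SW21–SW38–SW37.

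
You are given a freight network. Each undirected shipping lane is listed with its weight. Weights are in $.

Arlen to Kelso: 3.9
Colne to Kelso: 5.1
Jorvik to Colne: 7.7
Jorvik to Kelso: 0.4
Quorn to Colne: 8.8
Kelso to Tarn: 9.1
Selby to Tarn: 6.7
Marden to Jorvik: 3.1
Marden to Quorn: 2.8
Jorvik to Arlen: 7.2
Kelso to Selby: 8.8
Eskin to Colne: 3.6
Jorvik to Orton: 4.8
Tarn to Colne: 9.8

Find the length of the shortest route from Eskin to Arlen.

Compare a few routes:
Eskin - Colne - Kelso - Arlen: 3.6+5.1+3.9 = 12.6
Eskin - Colne - Jorvik - Kelso - Arlen: 3.6+7.7+0.4+3.9 = 15.6
Eskin - Colne - Jorvik - Arlen: 3.6+7.7+7.2 = 18.5
Eskin - Colne - Kelso - Jorvik - Arlen: 3.6+5.1+0.4+7.2 = 16.3
The minimum is $12.6 via Eskin - Colne - Kelso - Arlen.

$12.6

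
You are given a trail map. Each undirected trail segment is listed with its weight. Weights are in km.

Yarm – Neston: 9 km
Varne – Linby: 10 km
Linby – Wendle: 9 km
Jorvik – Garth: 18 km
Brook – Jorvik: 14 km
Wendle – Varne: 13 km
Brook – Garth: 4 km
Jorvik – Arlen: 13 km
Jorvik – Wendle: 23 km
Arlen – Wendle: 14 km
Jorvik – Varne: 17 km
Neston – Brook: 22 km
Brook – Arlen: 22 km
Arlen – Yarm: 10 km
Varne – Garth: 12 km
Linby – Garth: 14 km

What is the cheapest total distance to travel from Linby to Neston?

Settle nodes by increasing distance from Linby:
Linby: 0
Wendle: 9  (via Linby)
Varne: 10  (via Linby)
Garth: 14  (via Linby)
Brook: 18  (via Garth)
Arlen: 23  (via Wendle)
Jorvik: 27  (via Varne)
Yarm: 33  (via Arlen)
Neston: 40  (via Brook)
Shortest route: Linby → Garth → Brook → Neston = 40 km.

40 km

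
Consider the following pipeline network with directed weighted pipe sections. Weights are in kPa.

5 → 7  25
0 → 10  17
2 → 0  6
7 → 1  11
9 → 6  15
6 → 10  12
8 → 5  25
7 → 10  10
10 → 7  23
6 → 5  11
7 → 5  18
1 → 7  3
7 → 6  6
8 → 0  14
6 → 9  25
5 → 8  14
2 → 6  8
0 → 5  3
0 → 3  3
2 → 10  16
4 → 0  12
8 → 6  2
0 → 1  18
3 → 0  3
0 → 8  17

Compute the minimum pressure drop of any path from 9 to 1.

61 kPa

Shortest distances from 9:
9: 0
6: 15  (via 9)
5: 26  (via 6)
10: 27  (via 6)
8: 40  (via 5)
7: 50  (via 10)
0: 54  (via 8)
3: 57  (via 0)
1: 61  (via 7)
Shortest route: 9 → 6 → 10 → 7 → 1 = 61 kPa.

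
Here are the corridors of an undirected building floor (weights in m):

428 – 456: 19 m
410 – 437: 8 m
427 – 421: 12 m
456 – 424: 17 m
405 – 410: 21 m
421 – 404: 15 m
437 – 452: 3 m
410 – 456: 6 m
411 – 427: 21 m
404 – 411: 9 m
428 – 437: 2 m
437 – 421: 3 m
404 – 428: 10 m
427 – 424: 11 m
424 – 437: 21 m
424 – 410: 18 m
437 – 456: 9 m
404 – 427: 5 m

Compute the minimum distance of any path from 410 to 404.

20 m

Enumerating some paths:
410–437–428–404: 8+2+10 = 20
410–437–421–404: 8+3+15 = 26
The minimum is 20 m via 410–437–428–404.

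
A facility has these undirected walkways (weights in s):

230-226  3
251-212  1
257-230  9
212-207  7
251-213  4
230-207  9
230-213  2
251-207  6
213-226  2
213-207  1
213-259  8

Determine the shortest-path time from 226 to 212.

7 s

Candidate routes:
226 - 213 - 207 - 251 - 212: 2+1+6+1 = 10
226 - 213 - 251 - 212: 2+4+1 = 7
226 - 213 - 207 - 212: 2+1+7 = 10
The minimum is 7 s via 226 - 213 - 251 - 212.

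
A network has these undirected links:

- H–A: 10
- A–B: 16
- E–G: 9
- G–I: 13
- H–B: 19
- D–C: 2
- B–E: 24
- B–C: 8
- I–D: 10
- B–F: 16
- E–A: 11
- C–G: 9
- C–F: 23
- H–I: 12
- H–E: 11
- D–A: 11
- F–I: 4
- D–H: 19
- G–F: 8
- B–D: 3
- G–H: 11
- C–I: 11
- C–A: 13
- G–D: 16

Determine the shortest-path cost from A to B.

Settle nodes by increasing distance from A:
A: 0
H: 10  (via A)
D: 11  (via A)
E: 11  (via A)
C: 13  (via A)
B: 14  (via D)
Shortest route: A → D → B = 14.

14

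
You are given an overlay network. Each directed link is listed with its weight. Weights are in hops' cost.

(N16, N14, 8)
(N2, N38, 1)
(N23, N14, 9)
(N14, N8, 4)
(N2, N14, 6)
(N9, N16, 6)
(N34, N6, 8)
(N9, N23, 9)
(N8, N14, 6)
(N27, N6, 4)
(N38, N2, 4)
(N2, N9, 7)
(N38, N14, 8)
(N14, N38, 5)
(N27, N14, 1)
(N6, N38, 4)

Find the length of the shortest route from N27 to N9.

17 hops' cost

Running Dijkstra from N27:
N27: 0
N14: 1  (via N27)
N6: 4  (via N27)
N8: 5  (via N14)
N38: 6  (via N14)
N2: 10  (via N38)
N9: 17  (via N2)
Shortest route: N27–N14–N38–N2–N9 = 17 hops' cost.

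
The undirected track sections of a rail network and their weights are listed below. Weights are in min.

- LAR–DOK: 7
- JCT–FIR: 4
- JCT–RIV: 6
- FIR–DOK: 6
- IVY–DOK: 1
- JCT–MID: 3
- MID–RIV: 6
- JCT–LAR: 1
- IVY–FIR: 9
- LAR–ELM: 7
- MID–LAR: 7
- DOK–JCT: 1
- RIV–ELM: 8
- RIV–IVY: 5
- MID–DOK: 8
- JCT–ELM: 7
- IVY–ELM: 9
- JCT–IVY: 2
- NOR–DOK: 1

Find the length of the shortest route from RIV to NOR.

7 min

Compare a few routes:
RIV–JCT–DOK–NOR: 6+1+1 = 8
RIV–IVY–DOK–NOR: 5+1+1 = 7
The minimum is 7 min via RIV–IVY–DOK–NOR.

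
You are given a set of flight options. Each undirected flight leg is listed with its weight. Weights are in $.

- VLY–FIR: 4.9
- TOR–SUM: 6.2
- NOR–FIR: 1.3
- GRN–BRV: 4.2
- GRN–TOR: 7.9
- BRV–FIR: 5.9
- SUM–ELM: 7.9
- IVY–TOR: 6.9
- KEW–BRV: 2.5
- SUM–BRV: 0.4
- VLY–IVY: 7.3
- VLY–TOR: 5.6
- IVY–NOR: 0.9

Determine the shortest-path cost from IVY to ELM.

$16.4

Enumerating some paths:
IVY–TOR–SUM–ELM: 6.9+6.2+7.9 = 21
IVY–NOR–FIR–BRV–SUM–ELM: 0.9+1.3+5.9+0.4+7.9 = 16.4
Cheapest is IVY–NOR–FIR–BRV–SUM–ELM at $16.4.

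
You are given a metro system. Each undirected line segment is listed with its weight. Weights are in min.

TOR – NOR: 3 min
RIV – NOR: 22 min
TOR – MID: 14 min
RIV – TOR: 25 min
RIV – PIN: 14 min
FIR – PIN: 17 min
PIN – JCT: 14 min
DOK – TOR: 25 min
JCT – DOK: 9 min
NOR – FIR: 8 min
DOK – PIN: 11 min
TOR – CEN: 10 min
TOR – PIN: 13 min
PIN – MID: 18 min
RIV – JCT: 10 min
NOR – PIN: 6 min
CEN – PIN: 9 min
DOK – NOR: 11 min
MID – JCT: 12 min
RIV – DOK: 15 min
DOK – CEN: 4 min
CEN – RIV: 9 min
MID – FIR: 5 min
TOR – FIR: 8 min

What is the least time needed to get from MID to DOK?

21 min

Compare a few routes:
MID–FIR–NOR–DOK: 5+8+11 = 24
MID–JCT–DOK: 12+9 = 21
Cheapest is MID–JCT–DOK at 21 min.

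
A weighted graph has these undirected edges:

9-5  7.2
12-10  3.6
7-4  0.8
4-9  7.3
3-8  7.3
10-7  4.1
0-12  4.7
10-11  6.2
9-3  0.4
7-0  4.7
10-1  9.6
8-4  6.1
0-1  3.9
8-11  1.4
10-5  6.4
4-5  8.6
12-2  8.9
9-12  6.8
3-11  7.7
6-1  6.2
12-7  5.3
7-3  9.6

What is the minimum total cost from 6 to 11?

Compare a few routes:
6–1–0–12–10–11: 6.2+3.9+4.7+3.6+6.2 = 24.6
6–1–10–11: 6.2+9.6+6.2 = 22
6–1–0–7–4–8–11: 6.2+3.9+4.7+0.8+6.1+1.4 = 23.1
Cheapest is 6–1–10–11 at 22.

22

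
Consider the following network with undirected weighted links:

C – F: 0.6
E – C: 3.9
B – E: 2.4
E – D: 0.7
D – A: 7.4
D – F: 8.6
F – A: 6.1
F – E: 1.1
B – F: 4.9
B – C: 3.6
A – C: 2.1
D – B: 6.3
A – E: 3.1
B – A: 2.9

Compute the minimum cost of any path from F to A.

2.7

Settle nodes by increasing distance from F:
F: 0
C: 0.6  (via F)
E: 1.1  (via F)
D: 1.8  (via E)
A: 2.7  (via C)
Shortest route: F → C → A = 2.7.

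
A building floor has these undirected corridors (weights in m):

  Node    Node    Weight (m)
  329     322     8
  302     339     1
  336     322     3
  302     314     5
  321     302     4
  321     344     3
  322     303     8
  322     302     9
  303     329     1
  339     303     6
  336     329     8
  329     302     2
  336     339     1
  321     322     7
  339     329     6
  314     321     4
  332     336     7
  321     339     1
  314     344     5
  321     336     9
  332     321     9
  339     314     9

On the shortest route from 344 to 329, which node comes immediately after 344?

Enumerating some paths:
344 → 321 → 302 → 329: 3+4+2 = 9
344 → 321 → 339 → 329: 3+1+6 = 10
344 → 321 → 339 → 303 → 329: 3+1+6+1 = 11
344 → 321 → 339 → 302 → 329: 3+1+1+2 = 7
Cheapest is 344 → 321 → 339 → 302 → 329 at 7 m.
So from 344 the first move is to 321.

321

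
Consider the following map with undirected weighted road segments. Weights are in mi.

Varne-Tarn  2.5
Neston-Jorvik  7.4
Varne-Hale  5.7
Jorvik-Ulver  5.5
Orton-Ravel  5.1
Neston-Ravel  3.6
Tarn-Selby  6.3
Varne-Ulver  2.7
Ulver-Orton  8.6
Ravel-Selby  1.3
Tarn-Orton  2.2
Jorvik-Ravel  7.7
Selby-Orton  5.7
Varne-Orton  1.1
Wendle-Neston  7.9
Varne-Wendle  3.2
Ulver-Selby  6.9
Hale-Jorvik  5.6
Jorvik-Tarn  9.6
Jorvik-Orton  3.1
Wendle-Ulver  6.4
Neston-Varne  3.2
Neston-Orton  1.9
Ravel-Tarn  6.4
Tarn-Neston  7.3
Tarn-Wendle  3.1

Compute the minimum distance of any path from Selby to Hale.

Shortest distances from Selby:
Selby: 0
Ravel: 1.3  (via Selby)
Neston: 4.9  (via Ravel)
Orton: 5.7  (via Selby)
Tarn: 6.3  (via Selby)
Varne: 6.8  (via Orton)
Ulver: 6.9  (via Selby)
Jorvik: 8.8  (via Orton)
Wendle: 9.4  (via Tarn)
Hale: 12.5  (via Varne)
Shortest route: Selby → Orton → Varne → Hale = 12.5 mi.

12.5 mi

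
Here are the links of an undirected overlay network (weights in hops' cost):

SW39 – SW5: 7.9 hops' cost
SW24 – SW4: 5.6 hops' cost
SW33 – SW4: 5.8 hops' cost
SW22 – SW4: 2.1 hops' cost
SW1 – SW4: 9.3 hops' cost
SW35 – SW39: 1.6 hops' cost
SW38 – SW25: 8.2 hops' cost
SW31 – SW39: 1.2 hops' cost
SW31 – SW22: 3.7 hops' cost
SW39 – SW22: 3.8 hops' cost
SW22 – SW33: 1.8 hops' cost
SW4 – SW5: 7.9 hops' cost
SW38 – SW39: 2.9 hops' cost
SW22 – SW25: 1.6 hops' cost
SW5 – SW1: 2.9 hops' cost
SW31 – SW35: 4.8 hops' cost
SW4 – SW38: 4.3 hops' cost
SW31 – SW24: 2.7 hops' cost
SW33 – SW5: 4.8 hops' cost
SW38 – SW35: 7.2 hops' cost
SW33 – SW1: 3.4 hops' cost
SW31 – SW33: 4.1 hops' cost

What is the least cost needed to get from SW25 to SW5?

Enumerating some paths:
SW25 - SW22 - SW4 - SW5: 1.6+2.1+7.9 = 11.6
SW25 - SW22 - SW33 - SW1 - SW5: 1.6+1.8+3.4+2.9 = 9.7
SW25 - SW22 - SW33 - SW5: 1.6+1.8+4.8 = 8.2
SW25 - SW22 - SW39 - SW5: 1.6+3.8+7.9 = 13.3
Cheapest is SW25 - SW22 - SW33 - SW5 at 8.2 hops' cost.

8.2 hops' cost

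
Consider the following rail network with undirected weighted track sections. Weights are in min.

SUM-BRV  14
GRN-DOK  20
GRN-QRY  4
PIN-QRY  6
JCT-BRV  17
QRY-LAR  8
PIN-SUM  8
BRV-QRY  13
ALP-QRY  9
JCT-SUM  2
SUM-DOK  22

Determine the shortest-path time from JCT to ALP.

25 min

Compare a few routes:
JCT - BRV - QRY - ALP: 17+13+9 = 39
JCT - SUM - PIN - QRY - ALP: 2+8+6+9 = 25
JCT - SUM - BRV - QRY - ALP: 2+14+13+9 = 38
Cheapest is JCT - SUM - PIN - QRY - ALP at 25 min.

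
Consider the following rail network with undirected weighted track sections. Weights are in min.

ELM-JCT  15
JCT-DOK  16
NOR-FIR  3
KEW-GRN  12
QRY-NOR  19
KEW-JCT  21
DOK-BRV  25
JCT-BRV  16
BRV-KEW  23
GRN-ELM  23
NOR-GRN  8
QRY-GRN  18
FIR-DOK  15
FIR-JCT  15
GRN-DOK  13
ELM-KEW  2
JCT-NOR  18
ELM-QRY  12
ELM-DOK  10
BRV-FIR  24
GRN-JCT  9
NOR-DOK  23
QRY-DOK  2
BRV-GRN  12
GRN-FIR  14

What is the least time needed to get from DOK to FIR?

15 min

Shortest distances from DOK:
DOK: 0
QRY: 2  (via DOK)
ELM: 10  (via DOK)
KEW: 12  (via ELM)
GRN: 13  (via DOK)
FIR: 15  (via DOK)
Shortest route: DOK–FIR = 15 min.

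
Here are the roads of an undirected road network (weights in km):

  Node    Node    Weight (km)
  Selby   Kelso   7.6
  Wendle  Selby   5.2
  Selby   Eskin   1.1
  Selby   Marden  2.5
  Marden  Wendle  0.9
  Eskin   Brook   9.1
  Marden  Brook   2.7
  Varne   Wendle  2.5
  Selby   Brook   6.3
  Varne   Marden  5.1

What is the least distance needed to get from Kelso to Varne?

Shortest distances from Kelso:
Kelso: 0
Selby: 7.6  (via Kelso)
Eskin: 8.7  (via Selby)
Marden: 10.1  (via Selby)
Wendle: 11  (via Marden)
Brook: 12.8  (via Marden)
Varne: 13.5  (via Wendle)
Shortest route: Kelso–Selby–Marden–Wendle–Varne = 13.5 km.

13.5 km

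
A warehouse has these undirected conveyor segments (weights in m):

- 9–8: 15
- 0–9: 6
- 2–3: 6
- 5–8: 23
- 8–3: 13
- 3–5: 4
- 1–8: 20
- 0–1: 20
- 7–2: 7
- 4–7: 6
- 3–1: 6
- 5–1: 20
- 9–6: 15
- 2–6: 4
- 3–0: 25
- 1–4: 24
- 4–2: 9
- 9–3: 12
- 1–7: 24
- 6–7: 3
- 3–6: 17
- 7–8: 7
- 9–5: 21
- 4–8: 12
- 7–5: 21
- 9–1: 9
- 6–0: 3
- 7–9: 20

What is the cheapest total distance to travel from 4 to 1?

21 m

Compare a few routes:
4 → 1: 24 = 24
4 → 7 → 6 → 2 → 3 → 1: 6+3+4+6+6 = 25
4 → 2 → 3 → 1: 9+6+6 = 21
4 → 7 → 2 → 3 → 1: 6+7+6+6 = 25
The minimum is 21 m via 4 → 2 → 3 → 1.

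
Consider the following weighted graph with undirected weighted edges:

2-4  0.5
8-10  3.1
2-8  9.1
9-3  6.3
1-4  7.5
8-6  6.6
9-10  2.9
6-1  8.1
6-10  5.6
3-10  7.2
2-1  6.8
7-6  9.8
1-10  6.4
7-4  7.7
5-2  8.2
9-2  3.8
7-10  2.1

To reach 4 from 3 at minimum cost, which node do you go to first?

9

Enumerating some paths:
3–10–9–2–4: 7.2+2.9+3.8+0.5 = 14.4
3–9–2–4: 6.3+3.8+0.5 = 10.6
The minimum is 10.6 via 3–9–2–4.
So from 3 the first move is to 9.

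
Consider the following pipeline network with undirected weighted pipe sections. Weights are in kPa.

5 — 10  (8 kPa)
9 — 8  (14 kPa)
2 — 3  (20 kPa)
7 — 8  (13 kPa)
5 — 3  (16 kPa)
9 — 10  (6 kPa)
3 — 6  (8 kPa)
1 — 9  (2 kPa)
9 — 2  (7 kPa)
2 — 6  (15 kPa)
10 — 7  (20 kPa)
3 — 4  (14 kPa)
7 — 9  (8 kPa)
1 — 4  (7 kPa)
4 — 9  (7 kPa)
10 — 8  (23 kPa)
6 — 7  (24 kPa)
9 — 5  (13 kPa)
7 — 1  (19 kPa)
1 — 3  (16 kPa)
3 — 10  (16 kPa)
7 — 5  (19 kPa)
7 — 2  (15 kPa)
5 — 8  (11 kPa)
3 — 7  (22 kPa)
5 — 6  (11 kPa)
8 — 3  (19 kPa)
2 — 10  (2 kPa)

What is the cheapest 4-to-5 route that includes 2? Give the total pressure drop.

24 kPa

Best 4 to 2: 4–9–2 costing 14
Shortest 2→5: 2–10–5 = 10
Total via 2: 14 + 10 = 24 kPa.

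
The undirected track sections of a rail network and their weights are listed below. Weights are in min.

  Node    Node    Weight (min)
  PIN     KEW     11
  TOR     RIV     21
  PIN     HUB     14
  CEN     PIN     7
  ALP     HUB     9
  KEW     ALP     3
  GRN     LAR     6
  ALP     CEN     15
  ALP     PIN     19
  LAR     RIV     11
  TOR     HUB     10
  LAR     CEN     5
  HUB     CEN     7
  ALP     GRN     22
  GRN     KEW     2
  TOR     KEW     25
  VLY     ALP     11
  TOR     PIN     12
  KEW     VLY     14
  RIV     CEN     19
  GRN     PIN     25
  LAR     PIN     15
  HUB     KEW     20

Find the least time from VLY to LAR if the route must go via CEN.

Shortest VLY→CEN: VLY → ALP → CEN = 26
Best CEN to LAR: CEN → LAR costing 5
Total via CEN: 26 + 5 = 31 min.

31 min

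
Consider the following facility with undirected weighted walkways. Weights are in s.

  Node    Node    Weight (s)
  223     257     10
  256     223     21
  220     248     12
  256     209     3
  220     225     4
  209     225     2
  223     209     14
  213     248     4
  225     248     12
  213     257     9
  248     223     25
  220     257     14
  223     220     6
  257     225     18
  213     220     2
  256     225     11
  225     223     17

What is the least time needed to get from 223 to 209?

Enumerating some paths:
223 → 220 → 225 → 209: 6+4+2 = 12
223 → 209: 14 = 14
223 → 225 → 209: 17+2 = 19
Cheapest is 223 → 220 → 225 → 209 at 12 s.

12 s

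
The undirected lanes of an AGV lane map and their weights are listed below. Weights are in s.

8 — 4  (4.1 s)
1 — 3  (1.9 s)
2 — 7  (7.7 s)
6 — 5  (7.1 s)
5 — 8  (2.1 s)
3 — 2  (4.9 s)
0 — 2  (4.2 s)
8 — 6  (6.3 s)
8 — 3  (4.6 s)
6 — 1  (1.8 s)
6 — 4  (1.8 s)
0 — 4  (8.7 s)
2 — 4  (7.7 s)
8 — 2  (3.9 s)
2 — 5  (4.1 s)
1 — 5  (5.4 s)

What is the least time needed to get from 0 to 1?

11 s

Settle nodes by increasing distance from 0:
0: 0
2: 4.2  (via 0)
8: 8.1  (via 2)
5: 8.3  (via 2)
4: 8.7  (via 0)
3: 9.1  (via 2)
6: 10.5  (via 4)
1: 11  (via 3)
Shortest route: 0–2–3–1 = 11 s.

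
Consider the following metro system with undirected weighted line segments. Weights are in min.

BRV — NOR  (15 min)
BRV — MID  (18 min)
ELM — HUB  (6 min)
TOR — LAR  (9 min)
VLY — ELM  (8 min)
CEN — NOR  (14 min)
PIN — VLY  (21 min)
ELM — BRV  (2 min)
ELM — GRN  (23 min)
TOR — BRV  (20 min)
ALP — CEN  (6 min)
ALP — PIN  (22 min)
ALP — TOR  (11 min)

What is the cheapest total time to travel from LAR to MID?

47 min

Enumerating some paths:
LAR → TOR → BRV → MID: 9+20+18 = 47
LAR → TOR → ALP → CEN → NOR → BRV → MID: 9+11+6+14+15+18 = 73
The minimum is 47 min via LAR → TOR → BRV → MID.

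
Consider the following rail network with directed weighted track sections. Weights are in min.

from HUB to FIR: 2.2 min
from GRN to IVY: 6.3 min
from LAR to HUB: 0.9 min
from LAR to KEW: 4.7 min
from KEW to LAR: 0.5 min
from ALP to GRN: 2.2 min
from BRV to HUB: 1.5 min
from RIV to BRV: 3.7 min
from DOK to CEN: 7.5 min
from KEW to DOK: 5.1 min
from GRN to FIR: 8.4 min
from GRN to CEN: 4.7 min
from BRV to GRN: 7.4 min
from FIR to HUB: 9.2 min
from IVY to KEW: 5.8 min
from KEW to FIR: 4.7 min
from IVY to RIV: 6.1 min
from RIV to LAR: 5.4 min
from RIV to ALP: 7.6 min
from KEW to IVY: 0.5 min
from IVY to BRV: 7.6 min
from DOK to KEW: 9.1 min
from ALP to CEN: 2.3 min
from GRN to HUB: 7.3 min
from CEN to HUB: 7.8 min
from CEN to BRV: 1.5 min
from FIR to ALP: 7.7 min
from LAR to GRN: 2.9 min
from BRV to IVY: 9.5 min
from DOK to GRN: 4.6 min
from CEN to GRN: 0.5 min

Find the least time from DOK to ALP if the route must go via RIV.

Shortest DOK→RIV: DOK–KEW–IVY–RIV = 15.7
Shortest RIV→ALP: RIV–ALP = 7.6
Total via RIV: 15.7 + 7.6 = 23.3 min.

23.3 min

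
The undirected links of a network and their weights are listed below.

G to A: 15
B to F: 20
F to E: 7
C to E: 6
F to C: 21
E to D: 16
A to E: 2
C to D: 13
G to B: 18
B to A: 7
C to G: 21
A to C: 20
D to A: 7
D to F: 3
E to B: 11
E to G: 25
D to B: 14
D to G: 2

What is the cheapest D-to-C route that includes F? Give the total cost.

Best D to F: D–F costing 3
Shortest F→C: F–E–C = 13
Total via F: 3 + 13 = 16.

16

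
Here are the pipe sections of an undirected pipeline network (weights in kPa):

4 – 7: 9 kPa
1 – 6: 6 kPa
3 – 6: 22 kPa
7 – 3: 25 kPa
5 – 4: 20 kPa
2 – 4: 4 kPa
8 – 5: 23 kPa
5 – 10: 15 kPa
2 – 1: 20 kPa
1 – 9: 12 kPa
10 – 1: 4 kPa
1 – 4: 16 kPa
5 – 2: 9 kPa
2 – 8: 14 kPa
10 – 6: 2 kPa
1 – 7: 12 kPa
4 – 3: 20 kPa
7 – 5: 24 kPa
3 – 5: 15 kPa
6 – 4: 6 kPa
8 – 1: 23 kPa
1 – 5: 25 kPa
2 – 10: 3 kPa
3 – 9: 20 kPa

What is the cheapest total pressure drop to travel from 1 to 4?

Shortest distances from 1:
1: 0
10: 4  (via 1)
6: 6  (via 1)
2: 7  (via 10)
4: 11  (via 2)
Shortest route: 1 → 10 → 2 → 4 = 11 kPa.

11 kPa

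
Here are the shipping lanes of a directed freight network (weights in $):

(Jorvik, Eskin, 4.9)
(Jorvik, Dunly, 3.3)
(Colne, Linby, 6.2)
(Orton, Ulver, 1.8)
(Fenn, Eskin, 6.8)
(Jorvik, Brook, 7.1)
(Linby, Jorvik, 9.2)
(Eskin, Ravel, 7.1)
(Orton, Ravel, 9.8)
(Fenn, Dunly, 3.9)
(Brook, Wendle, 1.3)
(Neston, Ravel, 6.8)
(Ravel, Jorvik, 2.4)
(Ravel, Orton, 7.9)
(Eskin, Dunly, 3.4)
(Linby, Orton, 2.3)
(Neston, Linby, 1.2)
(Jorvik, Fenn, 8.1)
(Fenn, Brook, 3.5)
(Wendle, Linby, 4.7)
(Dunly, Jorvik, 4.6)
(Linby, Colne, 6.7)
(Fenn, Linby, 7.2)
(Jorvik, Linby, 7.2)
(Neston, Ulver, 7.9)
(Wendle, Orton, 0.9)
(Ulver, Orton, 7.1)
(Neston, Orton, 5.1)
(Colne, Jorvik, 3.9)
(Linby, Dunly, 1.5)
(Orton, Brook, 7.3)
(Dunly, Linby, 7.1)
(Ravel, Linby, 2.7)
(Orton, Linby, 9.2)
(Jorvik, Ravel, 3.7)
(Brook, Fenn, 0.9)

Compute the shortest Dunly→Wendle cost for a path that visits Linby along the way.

Shortest Dunly→Linby: Dunly–Linby = 7.1
Shortest Linby→Wendle: Linby–Orton–Brook–Wendle = 10.9
Total via Linby: 7.1 + 10.9 = $18.

$18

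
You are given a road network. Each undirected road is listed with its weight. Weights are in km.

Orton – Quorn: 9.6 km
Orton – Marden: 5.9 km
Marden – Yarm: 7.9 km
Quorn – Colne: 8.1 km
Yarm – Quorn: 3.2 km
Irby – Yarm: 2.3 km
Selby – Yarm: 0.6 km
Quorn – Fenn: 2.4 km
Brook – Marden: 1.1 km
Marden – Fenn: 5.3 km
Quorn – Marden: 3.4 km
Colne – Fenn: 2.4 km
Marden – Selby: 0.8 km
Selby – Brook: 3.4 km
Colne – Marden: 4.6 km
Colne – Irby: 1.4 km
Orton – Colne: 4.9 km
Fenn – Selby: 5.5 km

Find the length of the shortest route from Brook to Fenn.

Compare a few routes:
Brook - Marden - Quorn - Fenn: 1.1+3.4+2.4 = 6.9
Brook - Marden - Fenn: 1.1+5.3 = 6.4
The minimum is 6.4 km via Brook - Marden - Fenn.

6.4 km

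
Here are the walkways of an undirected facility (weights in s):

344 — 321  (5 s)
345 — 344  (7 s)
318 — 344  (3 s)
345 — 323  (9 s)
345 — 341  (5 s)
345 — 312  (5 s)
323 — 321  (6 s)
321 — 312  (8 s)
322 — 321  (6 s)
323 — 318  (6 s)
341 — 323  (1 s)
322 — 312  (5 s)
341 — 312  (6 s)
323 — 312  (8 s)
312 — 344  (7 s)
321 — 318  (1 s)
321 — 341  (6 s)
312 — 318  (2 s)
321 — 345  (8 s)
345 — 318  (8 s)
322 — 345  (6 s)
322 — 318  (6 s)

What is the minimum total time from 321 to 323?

6 s

Settle nodes by increasing distance from 321:
321: 0
318: 1  (via 321)
312: 3  (via 318)
344: 4  (via 318)
322: 6  (via 321)
341: 6  (via 321)
323: 6  (via 321)
Shortest route: 321 → 323 = 6 s.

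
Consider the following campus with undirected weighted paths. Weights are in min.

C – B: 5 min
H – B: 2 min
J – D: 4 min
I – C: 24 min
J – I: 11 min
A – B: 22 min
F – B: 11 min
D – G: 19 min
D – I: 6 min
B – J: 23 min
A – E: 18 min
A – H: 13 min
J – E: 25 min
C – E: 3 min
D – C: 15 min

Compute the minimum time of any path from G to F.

Settle nodes by increasing distance from G:
G: 0
D: 19  (via G)
J: 23  (via D)
I: 25  (via D)
C: 34  (via D)
E: 37  (via C)
B: 39  (via C)
H: 41  (via B)
F: 50  (via B)
Shortest route: G → D → C → B → F = 50 min.

50 min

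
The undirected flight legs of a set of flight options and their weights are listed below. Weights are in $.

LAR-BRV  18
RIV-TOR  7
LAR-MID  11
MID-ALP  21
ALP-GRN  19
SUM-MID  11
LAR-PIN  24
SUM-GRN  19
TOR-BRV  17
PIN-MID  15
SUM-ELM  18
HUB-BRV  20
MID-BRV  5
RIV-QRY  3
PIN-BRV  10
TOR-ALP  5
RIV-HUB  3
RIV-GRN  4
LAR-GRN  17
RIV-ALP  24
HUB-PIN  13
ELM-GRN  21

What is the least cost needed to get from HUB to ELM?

$28

Settle nodes by increasing distance from HUB:
HUB: 0
RIV: 3  (via HUB)
QRY: 6  (via RIV)
GRN: 7  (via RIV)
TOR: 10  (via RIV)
PIN: 13  (via HUB)
ALP: 15  (via TOR)
BRV: 20  (via HUB)
LAR: 24  (via GRN)
MID: 25  (via BRV)
SUM: 26  (via GRN)
ELM: 28  (via GRN)
Shortest route: HUB–RIV–GRN–ELM = $28.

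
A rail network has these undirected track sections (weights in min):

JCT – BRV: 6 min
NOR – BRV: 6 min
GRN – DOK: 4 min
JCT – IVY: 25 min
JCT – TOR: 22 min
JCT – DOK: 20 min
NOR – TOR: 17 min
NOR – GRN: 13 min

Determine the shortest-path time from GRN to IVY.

Compare a few routes:
GRN - NOR - BRV - JCT - IVY: 13+6+6+25 = 50
GRN - DOK - JCT - IVY: 4+20+25 = 49
The minimum is 49 min via GRN - DOK - JCT - IVY.

49 min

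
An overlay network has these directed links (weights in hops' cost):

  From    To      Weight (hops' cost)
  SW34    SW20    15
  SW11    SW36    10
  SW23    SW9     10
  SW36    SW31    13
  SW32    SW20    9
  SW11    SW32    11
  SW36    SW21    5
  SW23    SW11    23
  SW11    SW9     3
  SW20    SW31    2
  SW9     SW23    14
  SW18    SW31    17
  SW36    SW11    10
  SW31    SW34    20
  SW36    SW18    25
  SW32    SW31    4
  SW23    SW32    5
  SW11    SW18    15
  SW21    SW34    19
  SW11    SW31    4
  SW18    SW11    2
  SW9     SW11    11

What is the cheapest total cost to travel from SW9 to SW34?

Shortest distances from SW9:
SW9: 0
SW11: 11  (via SW9)
SW23: 14  (via SW9)
SW31: 15  (via SW11)
SW32: 19  (via SW23)
SW36: 21  (via SW11)
SW21: 26  (via SW36)
SW18: 26  (via SW11)
SW20: 28  (via SW32)
SW34: 35  (via SW31)
Shortest route: SW9 → SW11 → SW31 → SW34 = 35 hops' cost.

35 hops' cost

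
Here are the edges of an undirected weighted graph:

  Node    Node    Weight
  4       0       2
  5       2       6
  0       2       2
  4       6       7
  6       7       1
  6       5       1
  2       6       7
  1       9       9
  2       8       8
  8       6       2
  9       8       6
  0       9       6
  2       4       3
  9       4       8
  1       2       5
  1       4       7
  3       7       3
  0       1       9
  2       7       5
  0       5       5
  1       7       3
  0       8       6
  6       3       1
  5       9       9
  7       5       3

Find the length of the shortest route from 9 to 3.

Shortest distances from 9:
9: 0
0: 6  (via 9)
8: 6  (via 9)
2: 8  (via 0)
4: 8  (via 9)
6: 8  (via 8)
1: 9  (via 9)
3: 9  (via 6)
Shortest route: 9–8–6–3 = 9.

9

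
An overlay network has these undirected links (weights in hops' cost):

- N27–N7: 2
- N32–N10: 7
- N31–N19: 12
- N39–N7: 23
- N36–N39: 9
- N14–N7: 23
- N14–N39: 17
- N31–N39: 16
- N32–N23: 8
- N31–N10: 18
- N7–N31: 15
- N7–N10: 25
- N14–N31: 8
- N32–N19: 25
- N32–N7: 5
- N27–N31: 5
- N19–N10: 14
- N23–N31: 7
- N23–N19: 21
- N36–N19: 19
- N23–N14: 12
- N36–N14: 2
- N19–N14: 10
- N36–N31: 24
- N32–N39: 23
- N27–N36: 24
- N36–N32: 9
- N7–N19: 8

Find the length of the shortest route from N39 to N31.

Compare a few routes:
N39 - N36 - N14 - N31: 9+2+8 = 19
N39 - N31: 16 = 16
N39 - N14 - N31: 17+8 = 25
Cheapest is N39 - N31 at 16 hops' cost.

16 hops' cost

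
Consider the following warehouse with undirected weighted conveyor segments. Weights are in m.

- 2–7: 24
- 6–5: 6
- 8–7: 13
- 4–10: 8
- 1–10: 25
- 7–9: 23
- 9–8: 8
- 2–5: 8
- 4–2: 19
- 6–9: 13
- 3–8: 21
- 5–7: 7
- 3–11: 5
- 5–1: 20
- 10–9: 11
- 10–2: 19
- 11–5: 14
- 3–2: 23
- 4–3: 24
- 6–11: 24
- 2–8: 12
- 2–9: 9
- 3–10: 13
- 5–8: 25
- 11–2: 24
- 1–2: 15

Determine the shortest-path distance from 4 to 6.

32 m

Compare a few routes:
4 - 2 - 9 - 6: 19+9+13 = 41
4 - 2 - 5 - 6: 19+8+6 = 33
4 - 10 - 9 - 6: 8+11+13 = 32
4 - 10 - 2 - 5 - 6: 8+19+8+6 = 41
The minimum is 32 m via 4 - 10 - 9 - 6.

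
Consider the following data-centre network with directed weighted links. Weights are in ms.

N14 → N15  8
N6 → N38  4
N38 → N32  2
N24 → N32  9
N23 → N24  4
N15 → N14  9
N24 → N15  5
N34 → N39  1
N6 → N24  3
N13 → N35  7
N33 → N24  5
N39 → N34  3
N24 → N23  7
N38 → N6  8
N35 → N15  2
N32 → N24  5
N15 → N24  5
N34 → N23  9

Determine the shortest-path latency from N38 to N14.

21 ms

Settle nodes by increasing distance from N38:
N38: 0
N32: 2  (via N38)
N24: 7  (via N32)
N6: 8  (via N38)
N15: 12  (via N24)
N23: 14  (via N24)
N14: 21  (via N15)
Shortest route: N38–N32–N24–N15–N14 = 21 ms.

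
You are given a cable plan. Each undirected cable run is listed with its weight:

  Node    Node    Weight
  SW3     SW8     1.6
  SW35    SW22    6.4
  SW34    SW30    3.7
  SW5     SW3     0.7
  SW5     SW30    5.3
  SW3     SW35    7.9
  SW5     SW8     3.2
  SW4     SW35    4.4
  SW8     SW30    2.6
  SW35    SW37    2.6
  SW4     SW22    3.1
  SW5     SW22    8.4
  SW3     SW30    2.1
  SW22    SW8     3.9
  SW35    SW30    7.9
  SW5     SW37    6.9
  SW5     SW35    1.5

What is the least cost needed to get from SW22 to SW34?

10.2

Shortest distances from SW22:
SW22: 0
SW4: 3.1  (via SW22)
SW8: 3.9  (via SW22)
SW3: 5.5  (via SW8)
SW5: 6.2  (via SW3)
SW35: 6.4  (via SW22)
SW30: 6.5  (via SW8)
SW37: 9  (via SW35)
SW34: 10.2  (via SW30)
Shortest route: SW22 → SW8 → SW30 → SW34 = 10.2.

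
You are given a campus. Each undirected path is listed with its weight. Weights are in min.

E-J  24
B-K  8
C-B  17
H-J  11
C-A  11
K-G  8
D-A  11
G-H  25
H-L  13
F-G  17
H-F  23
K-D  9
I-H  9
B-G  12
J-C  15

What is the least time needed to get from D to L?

55 min

Shortest distances from D:
D: 0
K: 9  (via D)
A: 11  (via D)
B: 17  (via K)
G: 17  (via K)
C: 22  (via A)
F: 34  (via G)
J: 37  (via C)
H: 42  (via G)
I: 51  (via H)
L: 55  (via H)
Shortest route: D–K–G–H–L = 55 min.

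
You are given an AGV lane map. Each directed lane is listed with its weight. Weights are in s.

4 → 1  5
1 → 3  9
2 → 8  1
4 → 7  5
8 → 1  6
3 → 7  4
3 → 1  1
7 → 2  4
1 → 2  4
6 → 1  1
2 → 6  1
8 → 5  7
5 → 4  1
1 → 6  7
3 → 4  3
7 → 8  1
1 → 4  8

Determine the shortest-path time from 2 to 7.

14 s

Shortest distances from 2:
2: 0
6: 1  (via 2)
8: 1  (via 2)
1: 2  (via 6)
5: 8  (via 8)
4: 9  (via 5)
3: 11  (via 1)
7: 14  (via 4)
Shortest route: 2 → 8 → 5 → 4 → 7 = 14 s.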